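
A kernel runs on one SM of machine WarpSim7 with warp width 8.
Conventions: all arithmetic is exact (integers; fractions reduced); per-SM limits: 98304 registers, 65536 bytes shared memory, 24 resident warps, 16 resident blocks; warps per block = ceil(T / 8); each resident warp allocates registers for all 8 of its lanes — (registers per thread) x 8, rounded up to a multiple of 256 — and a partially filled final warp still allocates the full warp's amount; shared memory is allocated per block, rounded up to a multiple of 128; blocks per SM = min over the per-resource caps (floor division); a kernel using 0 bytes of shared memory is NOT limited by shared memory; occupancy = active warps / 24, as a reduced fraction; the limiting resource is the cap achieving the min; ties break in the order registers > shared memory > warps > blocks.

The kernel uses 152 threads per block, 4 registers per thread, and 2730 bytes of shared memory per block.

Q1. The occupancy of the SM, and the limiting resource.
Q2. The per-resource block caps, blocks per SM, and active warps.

Answer: occupancy 19/24, limited by warps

registers: 20 blocks
shared memory: 23 blocks
warps: 1 block
blocks: 16 blocks

Answer: 1 block, 19 active warps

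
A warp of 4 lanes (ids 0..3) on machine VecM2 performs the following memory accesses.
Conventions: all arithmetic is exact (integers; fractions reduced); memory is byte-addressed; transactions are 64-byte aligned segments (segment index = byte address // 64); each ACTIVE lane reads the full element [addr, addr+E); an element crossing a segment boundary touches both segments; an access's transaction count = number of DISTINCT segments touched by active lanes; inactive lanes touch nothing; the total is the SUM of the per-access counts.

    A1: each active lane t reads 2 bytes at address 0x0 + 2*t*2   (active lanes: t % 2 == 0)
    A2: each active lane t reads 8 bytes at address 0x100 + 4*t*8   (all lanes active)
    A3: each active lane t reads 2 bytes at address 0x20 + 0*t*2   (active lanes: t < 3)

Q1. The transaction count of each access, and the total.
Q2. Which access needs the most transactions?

A1: 1 transaction
A2: 2 transactions
A3: 1 transaction

Answer: 1,2,1; total 4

Answer: A2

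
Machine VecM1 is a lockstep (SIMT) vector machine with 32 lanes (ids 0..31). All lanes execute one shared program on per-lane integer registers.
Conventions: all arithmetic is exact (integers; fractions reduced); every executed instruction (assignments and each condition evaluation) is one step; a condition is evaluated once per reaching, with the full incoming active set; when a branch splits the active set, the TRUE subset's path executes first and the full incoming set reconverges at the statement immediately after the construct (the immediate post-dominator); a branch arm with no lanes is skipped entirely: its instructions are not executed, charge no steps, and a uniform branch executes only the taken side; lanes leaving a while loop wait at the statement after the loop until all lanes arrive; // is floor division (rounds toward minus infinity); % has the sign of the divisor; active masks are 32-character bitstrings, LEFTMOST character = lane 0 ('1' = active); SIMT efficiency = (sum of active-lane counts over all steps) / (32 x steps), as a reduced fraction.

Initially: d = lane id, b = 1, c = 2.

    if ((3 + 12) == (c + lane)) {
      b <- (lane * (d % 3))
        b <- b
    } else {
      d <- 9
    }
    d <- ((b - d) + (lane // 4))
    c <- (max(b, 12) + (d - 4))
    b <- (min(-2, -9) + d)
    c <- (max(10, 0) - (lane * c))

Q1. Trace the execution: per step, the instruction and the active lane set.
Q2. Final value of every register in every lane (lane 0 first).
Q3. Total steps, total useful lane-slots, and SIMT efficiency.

step 0: eval ((3 + 12) == (c + lane)) 11111111111111111111111111111111
step 1: b <- (lane * (d % 3))        00000000000001000000000000000000
step 2: b <- b                       00000000000001000000000000000000
step 3: d <- 9                       11111111111110111111111111111111
step 4: d <- ((b - d) + (lane // 4)) 11111111111111111111111111111111
step 5: c <- (max(b, 12) + (d - 4))  11111111111111111111111111111111
step 6: b <- (min(-2, -9) + d)       11111111111111111111111111111111
step 7: c <- (max(10, 0) - (lane * c)) 11111111111111111111111111111111

Answer: 8 steps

d: -8,-8,-8,-8,-7,-7,-7,-7,-6,-6,-6,-6,-5,3,-5,-5,-4,-4,-4,-4,-3,-3,-3,-3,-2,-2,-2,-2,-1,-1,-1,-1
b: -17,-17,-17,-17,-16,-16,-16,-16,-15,-15,-15,-15,-14,-6,-14,-14,-13,-13,-13,-13,-12,-12,-12,-12,-11,-11,-11,-11,-10,-10,-10,-10
c: 10,10,10,10,6,5,4,3,-6,-8,-10,-12,-26,-146,-32,-35,-54,-58,-62,-66,-90,-95,-100,-105,-134,-140,-146,-152,-186,-193,-200,-207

steps = 8; useful = 193; efficiency = 193/256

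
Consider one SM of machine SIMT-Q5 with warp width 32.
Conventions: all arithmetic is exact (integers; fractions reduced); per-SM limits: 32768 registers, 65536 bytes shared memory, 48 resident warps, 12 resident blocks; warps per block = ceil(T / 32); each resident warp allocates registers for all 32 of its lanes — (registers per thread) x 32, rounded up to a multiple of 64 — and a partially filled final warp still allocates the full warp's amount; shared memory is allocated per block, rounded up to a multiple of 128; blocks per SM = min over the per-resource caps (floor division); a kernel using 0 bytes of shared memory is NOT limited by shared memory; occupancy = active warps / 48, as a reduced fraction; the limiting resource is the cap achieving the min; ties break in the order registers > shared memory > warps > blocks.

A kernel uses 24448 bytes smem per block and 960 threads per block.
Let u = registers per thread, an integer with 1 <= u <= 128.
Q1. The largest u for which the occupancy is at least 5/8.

Answer: u = 34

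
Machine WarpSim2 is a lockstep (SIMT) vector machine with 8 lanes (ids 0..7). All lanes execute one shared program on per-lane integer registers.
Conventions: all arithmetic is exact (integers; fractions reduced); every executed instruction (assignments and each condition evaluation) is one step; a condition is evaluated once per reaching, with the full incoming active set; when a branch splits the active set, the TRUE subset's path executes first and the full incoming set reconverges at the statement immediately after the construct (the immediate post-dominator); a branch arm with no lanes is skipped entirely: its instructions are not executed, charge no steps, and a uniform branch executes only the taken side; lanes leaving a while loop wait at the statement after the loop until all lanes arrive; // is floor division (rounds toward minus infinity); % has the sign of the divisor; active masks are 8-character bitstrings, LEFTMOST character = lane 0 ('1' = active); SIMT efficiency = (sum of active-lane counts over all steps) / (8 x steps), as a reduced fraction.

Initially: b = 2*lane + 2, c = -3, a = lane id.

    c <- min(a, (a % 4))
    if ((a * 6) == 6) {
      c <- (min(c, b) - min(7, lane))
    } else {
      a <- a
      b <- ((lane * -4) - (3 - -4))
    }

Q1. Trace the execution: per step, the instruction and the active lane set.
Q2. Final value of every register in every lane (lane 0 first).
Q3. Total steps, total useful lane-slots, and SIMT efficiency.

step 0: c <- min(a, (a % 4))         11111111
step 1: eval ((a * 6) == 6)          11111111
step 2: c <- (min(c, b) - min(7, lane)) 01000000
step 3: a <- a                       10111111
step 4: b <- ((lane * -4) - (3 - -4)) 10111111

Answer: 5 steps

b: -7,4,-15,-19,-23,-27,-31,-35
c: 0,0,2,3,0,1,2,3
a: 0,1,2,3,4,5,6,7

steps = 5; useful = 31; efficiency = 31/40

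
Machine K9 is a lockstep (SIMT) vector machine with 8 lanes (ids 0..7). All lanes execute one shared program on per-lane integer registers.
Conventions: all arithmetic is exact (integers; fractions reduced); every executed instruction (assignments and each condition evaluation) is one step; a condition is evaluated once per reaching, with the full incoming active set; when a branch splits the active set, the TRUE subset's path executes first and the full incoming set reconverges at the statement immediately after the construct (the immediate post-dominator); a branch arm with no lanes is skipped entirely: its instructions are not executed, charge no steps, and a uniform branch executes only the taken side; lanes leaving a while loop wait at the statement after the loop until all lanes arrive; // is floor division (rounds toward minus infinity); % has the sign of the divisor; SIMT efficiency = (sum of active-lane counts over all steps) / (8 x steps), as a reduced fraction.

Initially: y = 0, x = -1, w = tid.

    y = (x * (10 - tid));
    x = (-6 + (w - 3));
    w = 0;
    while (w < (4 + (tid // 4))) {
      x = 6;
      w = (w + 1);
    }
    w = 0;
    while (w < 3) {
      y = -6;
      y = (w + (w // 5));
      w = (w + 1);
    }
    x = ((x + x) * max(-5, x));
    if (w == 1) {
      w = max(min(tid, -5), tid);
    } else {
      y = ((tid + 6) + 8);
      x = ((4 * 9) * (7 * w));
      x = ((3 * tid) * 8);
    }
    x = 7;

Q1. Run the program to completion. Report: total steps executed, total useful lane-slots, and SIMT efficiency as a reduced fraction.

Answer: 39 steps, 300 useful, 25/26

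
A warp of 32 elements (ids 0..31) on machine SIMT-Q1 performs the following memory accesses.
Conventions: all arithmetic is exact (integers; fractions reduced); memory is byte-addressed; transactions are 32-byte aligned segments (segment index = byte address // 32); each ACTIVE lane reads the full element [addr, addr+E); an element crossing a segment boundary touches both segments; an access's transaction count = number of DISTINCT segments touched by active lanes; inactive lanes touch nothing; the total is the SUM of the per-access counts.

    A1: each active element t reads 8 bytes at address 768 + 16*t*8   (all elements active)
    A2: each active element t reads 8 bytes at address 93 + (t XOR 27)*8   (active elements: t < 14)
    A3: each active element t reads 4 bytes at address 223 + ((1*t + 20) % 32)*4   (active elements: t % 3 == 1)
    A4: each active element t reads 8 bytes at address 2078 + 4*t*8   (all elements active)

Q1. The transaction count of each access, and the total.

A1: 32 transactions
A2: 5 transactions
A3: 4 transactions
A4: 33 transactions

Answer: 32,5,4,33; total 74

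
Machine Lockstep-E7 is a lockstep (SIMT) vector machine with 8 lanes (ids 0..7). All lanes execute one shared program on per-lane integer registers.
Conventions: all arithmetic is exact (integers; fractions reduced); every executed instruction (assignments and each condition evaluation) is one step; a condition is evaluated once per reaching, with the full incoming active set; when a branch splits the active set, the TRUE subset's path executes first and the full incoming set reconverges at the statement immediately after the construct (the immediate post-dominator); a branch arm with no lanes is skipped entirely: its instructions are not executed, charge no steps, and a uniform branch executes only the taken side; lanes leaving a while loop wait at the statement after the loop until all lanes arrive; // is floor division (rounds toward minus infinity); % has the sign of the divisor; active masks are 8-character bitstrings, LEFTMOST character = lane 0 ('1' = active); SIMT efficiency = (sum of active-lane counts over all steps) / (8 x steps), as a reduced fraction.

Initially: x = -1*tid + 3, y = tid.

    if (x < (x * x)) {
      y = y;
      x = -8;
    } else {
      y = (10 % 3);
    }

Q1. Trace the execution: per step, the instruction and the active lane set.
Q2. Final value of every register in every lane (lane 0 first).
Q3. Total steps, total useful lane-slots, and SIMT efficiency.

step 0: eval (x < (x * x))           11111111
step 1: y <- y                       11001111
step 2: x <- -8                      11001111
step 3: y <- (10 % 3)                00110000

Answer: 4 steps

x: -8,-8,1,0,-8,-8,-8,-8
y: 0,1,1,1,4,5,6,7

steps = 4; useful = 22; efficiency = 22/32 = 11/16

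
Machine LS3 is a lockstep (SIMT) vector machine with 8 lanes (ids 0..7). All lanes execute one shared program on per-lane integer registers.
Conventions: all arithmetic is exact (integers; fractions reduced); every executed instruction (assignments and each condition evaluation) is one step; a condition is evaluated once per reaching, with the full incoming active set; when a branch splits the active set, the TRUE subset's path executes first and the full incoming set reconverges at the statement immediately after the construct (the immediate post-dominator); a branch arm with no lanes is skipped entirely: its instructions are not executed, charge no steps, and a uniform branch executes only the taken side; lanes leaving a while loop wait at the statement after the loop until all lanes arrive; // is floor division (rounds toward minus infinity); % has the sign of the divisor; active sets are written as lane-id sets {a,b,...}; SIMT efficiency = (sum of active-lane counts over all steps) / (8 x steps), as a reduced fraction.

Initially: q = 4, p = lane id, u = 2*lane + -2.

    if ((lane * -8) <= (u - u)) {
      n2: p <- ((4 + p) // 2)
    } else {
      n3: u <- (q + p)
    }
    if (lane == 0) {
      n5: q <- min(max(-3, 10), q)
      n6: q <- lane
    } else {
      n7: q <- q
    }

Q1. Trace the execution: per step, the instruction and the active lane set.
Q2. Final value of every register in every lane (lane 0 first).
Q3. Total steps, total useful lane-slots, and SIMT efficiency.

step 0: eval ((lane * -8) <= (u - u)) {0,1,2,3,4,5,6,7}
step 1: p <- ((4 + p) // 2)          {0,1,2,3,4,5,6,7}
step 2: eval (lane == 0)             {0,1,2,3,4,5,6,7}
step 3: q <- min(max(-3, 10), q)     {0}
step 4: q <- lane                    {0}
step 5: q <- q                       {1,2,3,4,5,6,7}

Answer: 6 steps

q: 0,4,4,4,4,4,4,4
p: 2,2,3,3,4,4,5,5
u: -2,0,2,4,6,8,10,12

steps = 6; useful = 33; efficiency = 33/48 = 11/16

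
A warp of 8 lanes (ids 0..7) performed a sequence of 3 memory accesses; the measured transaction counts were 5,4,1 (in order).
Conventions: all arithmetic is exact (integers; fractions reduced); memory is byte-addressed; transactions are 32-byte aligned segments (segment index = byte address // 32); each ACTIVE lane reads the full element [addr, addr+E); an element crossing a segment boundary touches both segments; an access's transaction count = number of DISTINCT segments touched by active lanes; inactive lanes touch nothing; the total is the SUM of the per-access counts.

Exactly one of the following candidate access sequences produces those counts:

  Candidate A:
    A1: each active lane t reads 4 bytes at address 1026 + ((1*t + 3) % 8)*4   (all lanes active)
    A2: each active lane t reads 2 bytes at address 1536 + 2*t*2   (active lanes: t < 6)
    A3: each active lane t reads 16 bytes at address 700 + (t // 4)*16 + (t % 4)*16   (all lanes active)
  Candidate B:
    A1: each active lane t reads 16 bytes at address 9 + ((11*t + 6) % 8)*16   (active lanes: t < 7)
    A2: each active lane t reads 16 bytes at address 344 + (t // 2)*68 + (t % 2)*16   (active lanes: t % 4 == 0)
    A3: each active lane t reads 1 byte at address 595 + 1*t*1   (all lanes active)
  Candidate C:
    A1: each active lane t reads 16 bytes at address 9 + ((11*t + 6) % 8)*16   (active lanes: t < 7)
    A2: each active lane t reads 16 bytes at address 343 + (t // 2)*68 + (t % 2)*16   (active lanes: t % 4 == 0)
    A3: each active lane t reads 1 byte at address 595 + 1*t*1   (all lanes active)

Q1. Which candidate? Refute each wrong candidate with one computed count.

A: A1 gives 2 transactions, not 5
B: A2 gives 3 transactions, not 4
C: all counts match (5,4,1)

Answer: C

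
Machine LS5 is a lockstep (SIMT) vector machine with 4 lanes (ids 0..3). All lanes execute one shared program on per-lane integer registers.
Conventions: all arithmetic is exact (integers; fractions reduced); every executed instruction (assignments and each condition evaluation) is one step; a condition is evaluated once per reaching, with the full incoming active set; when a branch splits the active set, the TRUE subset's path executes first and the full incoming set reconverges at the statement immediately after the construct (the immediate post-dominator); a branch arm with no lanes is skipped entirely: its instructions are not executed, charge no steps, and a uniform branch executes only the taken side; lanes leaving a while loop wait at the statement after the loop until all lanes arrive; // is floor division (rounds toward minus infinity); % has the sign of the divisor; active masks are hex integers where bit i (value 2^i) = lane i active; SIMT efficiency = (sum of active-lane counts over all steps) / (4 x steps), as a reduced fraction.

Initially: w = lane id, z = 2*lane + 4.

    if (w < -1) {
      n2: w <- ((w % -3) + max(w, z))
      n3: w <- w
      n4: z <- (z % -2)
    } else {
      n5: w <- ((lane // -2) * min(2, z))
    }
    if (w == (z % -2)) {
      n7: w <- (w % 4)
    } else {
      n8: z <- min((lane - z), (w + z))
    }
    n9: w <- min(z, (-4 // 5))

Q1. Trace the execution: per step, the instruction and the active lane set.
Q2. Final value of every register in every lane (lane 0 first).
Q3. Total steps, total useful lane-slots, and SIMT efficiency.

step 0: eval (w < -1)                0xf
step 1: w <- ((lane // -2) * min(2, z)) 0xf
step 2: eval (w == (z % -2))         0xf
step 3: w <- (w % 4)                 0x1
step 4: z <- min((lane - z), (w + z)) 0xe
step 5: w <- min(z, (-4 // 5))       0xf

Answer: 6 steps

w: -1,-5,-6,-7
z: 4,-5,-6,-7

steps = 6; useful = 20; efficiency = 20/24 = 5/6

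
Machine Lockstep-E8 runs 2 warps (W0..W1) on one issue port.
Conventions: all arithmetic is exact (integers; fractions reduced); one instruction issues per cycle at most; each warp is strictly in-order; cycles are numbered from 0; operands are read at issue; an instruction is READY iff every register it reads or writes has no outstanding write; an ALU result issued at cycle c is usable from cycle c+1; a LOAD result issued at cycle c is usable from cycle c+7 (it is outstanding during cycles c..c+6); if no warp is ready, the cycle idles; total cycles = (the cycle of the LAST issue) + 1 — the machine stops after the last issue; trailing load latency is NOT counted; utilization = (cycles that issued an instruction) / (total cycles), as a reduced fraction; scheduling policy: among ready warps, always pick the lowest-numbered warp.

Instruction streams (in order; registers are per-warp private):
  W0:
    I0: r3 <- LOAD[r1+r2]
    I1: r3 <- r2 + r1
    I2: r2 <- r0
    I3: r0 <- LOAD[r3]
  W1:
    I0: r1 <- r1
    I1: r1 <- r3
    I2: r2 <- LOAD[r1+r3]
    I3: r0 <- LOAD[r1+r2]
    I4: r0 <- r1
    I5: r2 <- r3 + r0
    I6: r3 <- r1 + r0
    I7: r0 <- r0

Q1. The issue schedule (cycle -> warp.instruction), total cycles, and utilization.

cycle 0: W0.I0
cycle 1: W1.I0
cycle 2: W1.I1
cycle 3: W1.I2
cycle 4: idle
cycle 5: idle
cycle 6: idle
cycle 7: W0.I1
cycle 8: W0.I2
cycle 9: W0.I3
cycle 10: W1.I3
cycle 11: idle
cycle 12: idle
cycle 13: idle
cycle 14: idle
cycle 15: idle
cycle 16: idle
cycle 17: W1.I4
cycle 18: W1.I5
cycle 19: W1.I6
cycle 20: W1.I7

Answer: 21 cycles, utilization 4/7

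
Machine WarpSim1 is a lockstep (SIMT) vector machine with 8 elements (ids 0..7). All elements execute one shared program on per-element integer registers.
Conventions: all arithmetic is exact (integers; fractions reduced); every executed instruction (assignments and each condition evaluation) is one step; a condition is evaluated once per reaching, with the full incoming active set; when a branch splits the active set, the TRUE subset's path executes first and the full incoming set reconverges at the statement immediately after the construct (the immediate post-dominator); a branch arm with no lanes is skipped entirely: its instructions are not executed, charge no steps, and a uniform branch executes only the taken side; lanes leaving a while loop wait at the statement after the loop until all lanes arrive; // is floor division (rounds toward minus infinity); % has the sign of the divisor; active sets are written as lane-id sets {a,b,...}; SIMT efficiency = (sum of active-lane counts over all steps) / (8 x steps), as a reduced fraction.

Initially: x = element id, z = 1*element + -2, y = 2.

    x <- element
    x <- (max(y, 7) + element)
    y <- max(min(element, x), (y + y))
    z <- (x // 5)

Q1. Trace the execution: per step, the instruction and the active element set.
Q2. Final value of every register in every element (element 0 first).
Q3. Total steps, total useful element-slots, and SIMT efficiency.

step 0: x <- element                 {0,1,2,3,4,5,6,7}
step 1: x <- (max(y, 7) + element)   {0,1,2,3,4,5,6,7}
step 2: y <- max(min(element, x), (y + y)) {0,1,2,3,4,5,6,7}
step 3: z <- (x // 5)                {0,1,2,3,4,5,6,7}

Answer: 4 steps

x: 7,8,9,10,11,12,13,14
z: 1,1,1,2,2,2,2,2
y: 4,4,4,4,4,5,6,7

steps = 4; useful = 32; efficiency = 32/32 = 1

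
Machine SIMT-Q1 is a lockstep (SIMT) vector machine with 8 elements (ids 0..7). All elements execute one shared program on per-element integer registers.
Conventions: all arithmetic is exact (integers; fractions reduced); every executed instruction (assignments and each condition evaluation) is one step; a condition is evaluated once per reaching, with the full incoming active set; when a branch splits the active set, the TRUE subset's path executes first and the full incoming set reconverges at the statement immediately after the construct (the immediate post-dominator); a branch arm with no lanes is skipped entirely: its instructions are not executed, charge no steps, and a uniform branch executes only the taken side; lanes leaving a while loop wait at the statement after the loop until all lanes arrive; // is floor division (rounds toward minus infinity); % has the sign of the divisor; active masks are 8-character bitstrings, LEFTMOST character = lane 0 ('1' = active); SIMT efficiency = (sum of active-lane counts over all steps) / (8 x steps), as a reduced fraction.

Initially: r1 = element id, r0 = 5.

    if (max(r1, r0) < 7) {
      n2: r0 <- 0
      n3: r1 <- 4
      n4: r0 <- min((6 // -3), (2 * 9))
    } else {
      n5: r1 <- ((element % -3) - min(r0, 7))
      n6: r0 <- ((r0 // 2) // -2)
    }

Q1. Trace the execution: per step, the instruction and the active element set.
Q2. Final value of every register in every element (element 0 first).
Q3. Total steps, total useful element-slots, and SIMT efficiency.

step 0: eval (max(r1, r0) < 7)       11111111
step 1: r0 <- 0                      11111110
step 2: r1 <- 4                      11111110
step 3: r0 <- min((6 // -3), (2 * 9)) 11111110
step 4: r1 <- ((element % -3) - min(r0, 7)) 00000001
step 5: r0 <- ((r0 // 2) // -2)      00000001

Answer: 6 steps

r1: 4,4,4,4,4,4,4,-7
r0: -2,-2,-2,-2,-2,-2,-2,-1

steps = 6; useful = 31; efficiency = 31/48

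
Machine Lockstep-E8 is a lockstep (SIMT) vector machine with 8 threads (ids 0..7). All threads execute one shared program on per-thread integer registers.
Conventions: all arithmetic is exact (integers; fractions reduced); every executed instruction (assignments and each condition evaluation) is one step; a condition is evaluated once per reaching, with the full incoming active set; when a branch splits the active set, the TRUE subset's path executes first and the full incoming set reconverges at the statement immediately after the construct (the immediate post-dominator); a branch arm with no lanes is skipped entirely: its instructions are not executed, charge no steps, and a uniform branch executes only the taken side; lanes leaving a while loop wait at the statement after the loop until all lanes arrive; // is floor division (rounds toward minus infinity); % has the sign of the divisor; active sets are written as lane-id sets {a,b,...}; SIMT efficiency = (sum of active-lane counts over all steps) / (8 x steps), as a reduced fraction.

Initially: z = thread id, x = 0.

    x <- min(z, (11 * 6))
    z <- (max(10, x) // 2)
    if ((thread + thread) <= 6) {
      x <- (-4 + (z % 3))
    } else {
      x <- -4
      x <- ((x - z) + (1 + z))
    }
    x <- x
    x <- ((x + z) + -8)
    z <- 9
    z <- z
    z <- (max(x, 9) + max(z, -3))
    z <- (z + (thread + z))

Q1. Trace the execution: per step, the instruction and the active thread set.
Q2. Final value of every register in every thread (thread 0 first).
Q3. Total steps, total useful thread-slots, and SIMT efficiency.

step 0: x <- min(z, (11 * 6))        {0,1,2,3,4,5,6,7}
step 1: z <- (max(10, x) // 2)       {0,1,2,3,4,5,6,7}
step 2: eval ((thread + thread) <= 6) {0,1,2,3,4,5,6,7}
step 3: x <- (-4 + (z % 3))          {0,1,2,3}
step 4: x <- -4                      {4,5,6,7}
step 5: x <- ((x - z) + (1 + z))     {4,5,6,7}
step 6: x <- x                       {0,1,2,3,4,5,6,7}
step 7: x <- ((x + z) + -8)          {0,1,2,3,4,5,6,7}
step 8: z <- 9                       {0,1,2,3,4,5,6,7}
step 9: z <- z                       {0,1,2,3,4,5,6,7}
step 10: z <- (max(x, 9) + max(z, -3)) {0,1,2,3,4,5,6,7}
step 11: z <- (z + (thread + z))      {0,1,2,3,4,5,6,7}

Answer: 12 steps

z: 36,37,38,39,40,41,42,43
x: -5,-5,-5,-5,-6,-6,-6,-6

steps = 12; useful = 84; efficiency = 84/96 = 7/8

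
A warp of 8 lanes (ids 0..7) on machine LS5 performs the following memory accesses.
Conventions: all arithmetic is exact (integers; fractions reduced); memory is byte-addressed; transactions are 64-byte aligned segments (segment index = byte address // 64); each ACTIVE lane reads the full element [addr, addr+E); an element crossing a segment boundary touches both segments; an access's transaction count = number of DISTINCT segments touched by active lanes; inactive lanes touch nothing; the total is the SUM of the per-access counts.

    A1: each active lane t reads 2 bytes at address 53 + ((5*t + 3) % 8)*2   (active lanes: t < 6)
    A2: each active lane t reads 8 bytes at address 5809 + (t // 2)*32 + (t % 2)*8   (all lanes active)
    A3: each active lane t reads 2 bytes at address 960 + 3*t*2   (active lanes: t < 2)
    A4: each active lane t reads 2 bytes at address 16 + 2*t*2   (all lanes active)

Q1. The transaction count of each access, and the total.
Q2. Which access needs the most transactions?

A1: 2 transactions
A2: 3 transactions
A3: 1 transaction
A4: 1 transaction

Answer: 2,3,1,1; total 7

Answer: A2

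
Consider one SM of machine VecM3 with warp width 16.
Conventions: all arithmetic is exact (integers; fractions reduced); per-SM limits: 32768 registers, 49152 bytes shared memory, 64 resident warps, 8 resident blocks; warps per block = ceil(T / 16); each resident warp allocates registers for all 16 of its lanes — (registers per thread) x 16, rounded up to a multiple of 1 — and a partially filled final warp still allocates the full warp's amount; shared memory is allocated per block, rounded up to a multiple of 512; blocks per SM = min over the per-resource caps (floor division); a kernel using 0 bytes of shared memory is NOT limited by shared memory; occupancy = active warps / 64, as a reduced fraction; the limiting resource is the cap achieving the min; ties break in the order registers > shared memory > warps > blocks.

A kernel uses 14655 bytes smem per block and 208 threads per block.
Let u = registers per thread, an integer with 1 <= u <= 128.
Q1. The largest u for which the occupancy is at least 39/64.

Answer: u = 52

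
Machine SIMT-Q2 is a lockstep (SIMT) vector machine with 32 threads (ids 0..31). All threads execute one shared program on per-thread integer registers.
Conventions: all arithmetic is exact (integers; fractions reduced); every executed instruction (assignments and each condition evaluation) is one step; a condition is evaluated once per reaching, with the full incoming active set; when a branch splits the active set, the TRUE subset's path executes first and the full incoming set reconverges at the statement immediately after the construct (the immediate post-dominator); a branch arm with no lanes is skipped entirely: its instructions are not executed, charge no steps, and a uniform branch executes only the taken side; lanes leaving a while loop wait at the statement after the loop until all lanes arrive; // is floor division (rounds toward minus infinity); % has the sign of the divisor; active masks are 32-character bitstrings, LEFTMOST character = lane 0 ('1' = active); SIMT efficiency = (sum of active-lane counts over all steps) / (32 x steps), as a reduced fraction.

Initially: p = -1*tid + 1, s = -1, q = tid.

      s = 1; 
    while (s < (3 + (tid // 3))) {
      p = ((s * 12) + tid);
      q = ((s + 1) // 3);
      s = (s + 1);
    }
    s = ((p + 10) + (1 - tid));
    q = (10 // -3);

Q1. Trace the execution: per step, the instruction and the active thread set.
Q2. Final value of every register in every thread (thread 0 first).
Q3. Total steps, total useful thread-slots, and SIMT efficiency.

step 0: s <- 1                       11111111111111111111111111111111
step 1: eval (s < (3 + (tid // 3)))  11111111111111111111111111111111
step 2: p <- ((s * 12) + tid)        11111111111111111111111111111111
step 3: q <- ((s + 1) // 3)          11111111111111111111111111111111
step 4: s <- (s + 1)                 11111111111111111111111111111111
step 5: eval (s < (3 + (tid // 3)))  11111111111111111111111111111111
step 6: p <- ((s * 12) + tid)        11111111111111111111111111111111
step 7: q <- ((s + 1) // 3)          11111111111111111111111111111111
step 8: s <- (s + 1)                 11111111111111111111111111111111
step 9: eval (s < (3 + (tid // 3)))  11111111111111111111111111111111
step 10: p <- ((s * 12) + tid)        00011111111111111111111111111111
step 11: q <- ((s + 1) // 3)          00011111111111111111111111111111
step 12: s <- (s + 1)                 00011111111111111111111111111111
step 13: eval (s < (3 + (tid // 3)))  00011111111111111111111111111111
step 14: p <- ((s * 12) + tid)        00000011111111111111111111111111
step 15: q <- ((s + 1) // 3)          00000011111111111111111111111111
step 16: s <- (s + 1)                 00000011111111111111111111111111
step 17: eval (s < (3 + (tid // 3)))  00000011111111111111111111111111
step 18: p <- ((s * 12) + tid)        00000000011111111111111111111111
step 19: q <- ((s + 1) // 3)          00000000011111111111111111111111
step 20: s <- (s + 1)                 00000000011111111111111111111111
step 21: eval (s < (3 + (tid // 3)))  00000000011111111111111111111111
step 22: p <- ((s * 12) + tid)        00000000000011111111111111111111
step 23: q <- ((s + 1) // 3)          00000000000011111111111111111111
step 24: s <- (s + 1)                 00000000000011111111111111111111
step 25: eval (s < (3 + (tid // 3)))  00000000000011111111111111111111
step 26: p <- ((s * 12) + tid)        00000000000000011111111111111111
step 27: q <- ((s + 1) // 3)          00000000000000011111111111111111
step 28: s <- (s + 1)                 00000000000000011111111111111111
step 29: eval (s < (3 + (tid // 3)))  00000000000000011111111111111111
step 30: p <- ((s * 12) + tid)        00000000000000000011111111111111
step 31: q <- ((s + 1) // 3)          00000000000000000011111111111111
step 32: s <- (s + 1)                 00000000000000000011111111111111
step 33: eval (s < (3 + (tid // 3)))  00000000000000000011111111111111
step 34: p <- ((s * 12) + tid)        00000000000000000000011111111111
step 35: q <- ((s + 1) // 3)          00000000000000000000011111111111
step 36: s <- (s + 1)                 00000000000000000000011111111111
step 37: eval (s < (3 + (tid // 3)))  00000000000000000000011111111111
step 38: p <- ((s * 12) + tid)        00000000000000000000000011111111
step 39: q <- ((s + 1) // 3)          00000000000000000000000011111111
step 40: s <- (s + 1)                 00000000000000000000000011111111
step 41: eval (s < (3 + (tid // 3)))  00000000000000000000000011111111
step 42: p <- ((s * 12) + tid)        00000000000000000000000000011111
step 43: q <- ((s + 1) // 3)          00000000000000000000000000011111
step 44: s <- (s + 1)                 00000000000000000000000000011111
step 45: eval (s < (3 + (tid // 3)))  00000000000000000000000000011111
step 46: p <- ((s * 12) + tid)        00000000000000000000000000000011
step 47: q <- ((s + 1) // 3)          00000000000000000000000000000011
step 48: s <- (s + 1)                 00000000000000000000000000000011
step 49: eval (s < (3 + (tid // 3)))  00000000000000000000000000000011
step 50: s <- ((p + 10) + (1 - tid))  11111111111111111111111111111111
step 51: q <- (10 // -3)              11111111111111111111111111111111

Answer: 52 steps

p: 24,25,26,39,40,41,54,55,56,69,70,71,84,85,86,99,100,101,114,115,116,129,130,131,144,145,146,159,160,161,174,175
s: 35,35,35,47,47,47,59,59,59,71,71,71,83,83,83,95,95,95,107,107,107,119,119,119,131,131,131,143,143,143,155,155
q: -4,-4,-4,-4,-4,-4,-4,-4,-4,-4,-4,-4,-4,-4,-4,-4,-4,-4,-4,-4,-4,-4,-4,-4,-4,-4,-4,-4,-4,-4,-4,-4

steps = 52; useful = 1004; efficiency = 1004/1664 = 251/416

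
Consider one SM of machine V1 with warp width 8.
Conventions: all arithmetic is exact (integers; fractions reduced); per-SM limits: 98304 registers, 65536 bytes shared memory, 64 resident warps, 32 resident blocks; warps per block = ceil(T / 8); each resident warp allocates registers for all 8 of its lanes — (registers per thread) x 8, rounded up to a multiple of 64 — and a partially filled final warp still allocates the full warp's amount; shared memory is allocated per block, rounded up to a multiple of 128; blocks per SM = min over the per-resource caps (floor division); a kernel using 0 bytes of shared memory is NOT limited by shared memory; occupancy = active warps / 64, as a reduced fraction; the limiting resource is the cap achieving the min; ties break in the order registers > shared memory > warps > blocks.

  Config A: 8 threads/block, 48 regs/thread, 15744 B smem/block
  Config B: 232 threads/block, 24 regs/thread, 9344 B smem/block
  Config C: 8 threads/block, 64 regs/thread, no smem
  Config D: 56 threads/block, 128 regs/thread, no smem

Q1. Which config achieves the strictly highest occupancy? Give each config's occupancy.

occupancies: A 1/16, B 29/32, C 1/2, D 63/64

Answer: D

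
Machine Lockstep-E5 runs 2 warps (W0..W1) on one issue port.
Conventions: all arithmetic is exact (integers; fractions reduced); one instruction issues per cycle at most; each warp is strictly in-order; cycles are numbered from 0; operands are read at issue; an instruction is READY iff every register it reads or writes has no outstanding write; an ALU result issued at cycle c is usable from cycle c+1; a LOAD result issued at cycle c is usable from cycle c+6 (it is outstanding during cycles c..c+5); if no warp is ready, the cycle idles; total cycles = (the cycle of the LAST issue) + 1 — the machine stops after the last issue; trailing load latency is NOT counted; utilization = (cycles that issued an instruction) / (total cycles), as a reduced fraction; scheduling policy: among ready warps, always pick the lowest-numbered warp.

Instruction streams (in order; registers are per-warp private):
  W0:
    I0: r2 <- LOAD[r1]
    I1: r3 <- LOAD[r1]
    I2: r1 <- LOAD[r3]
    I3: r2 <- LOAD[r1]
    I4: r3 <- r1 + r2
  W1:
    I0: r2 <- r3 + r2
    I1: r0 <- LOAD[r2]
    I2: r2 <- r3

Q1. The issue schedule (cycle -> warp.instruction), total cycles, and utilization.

cycle 0: W0.I0
cycle 1: W0.I1
cycle 2: W1.I0
cycle 3: W1.I1
cycle 4: W1.I2
cycle 5: idle
cycle 6: idle
cycle 7: W0.I2
cycle 8: idle
cycle 9: idle
cycle 10: idle
cycle 11: idle
cycle 12: idle
cycle 13: W0.I3
cycle 14: idle
cycle 15: idle
cycle 16: idle
cycle 17: idle
cycle 18: idle
cycle 19: W0.I4

Answer: 20 cycles, utilization 2/5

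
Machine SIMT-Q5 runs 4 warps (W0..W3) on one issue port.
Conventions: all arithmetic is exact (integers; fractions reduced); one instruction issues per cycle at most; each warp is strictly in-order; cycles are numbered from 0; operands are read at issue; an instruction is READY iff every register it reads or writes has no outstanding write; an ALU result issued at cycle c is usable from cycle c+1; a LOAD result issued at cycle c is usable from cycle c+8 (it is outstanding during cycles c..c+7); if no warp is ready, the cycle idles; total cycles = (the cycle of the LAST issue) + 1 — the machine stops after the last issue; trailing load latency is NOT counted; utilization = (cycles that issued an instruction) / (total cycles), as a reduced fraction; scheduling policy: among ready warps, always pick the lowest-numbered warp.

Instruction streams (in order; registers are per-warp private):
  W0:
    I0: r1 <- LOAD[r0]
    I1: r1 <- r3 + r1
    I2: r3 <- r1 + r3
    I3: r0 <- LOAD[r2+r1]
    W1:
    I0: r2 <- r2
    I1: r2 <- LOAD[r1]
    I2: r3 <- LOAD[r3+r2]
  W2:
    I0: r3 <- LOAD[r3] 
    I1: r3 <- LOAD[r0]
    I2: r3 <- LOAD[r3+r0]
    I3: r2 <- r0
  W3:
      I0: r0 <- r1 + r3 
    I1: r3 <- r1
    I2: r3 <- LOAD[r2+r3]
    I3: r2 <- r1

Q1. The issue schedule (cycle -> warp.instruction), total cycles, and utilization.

cycle 0: W0.I0
cycle 1: W1.I0
cycle 2: W1.I1
cycle 3: W2.I0
cycle 4: W3.I0
cycle 5: W3.I1
cycle 6: W3.I2
cycle 7: W3.I3
cycle 8: W0.I1
cycle 9: W0.I2
cycle 10: W0.I3
cycle 11: W1.I2
cycle 12: W2.I1
cycle 13: idle
cycle 14: idle
cycle 15: idle
cycle 16: idle
cycle 17: idle
cycle 18: idle
cycle 19: idle
cycle 20: W2.I2
cycle 21: W2.I3

Answer: 22 cycles, utilization 15/22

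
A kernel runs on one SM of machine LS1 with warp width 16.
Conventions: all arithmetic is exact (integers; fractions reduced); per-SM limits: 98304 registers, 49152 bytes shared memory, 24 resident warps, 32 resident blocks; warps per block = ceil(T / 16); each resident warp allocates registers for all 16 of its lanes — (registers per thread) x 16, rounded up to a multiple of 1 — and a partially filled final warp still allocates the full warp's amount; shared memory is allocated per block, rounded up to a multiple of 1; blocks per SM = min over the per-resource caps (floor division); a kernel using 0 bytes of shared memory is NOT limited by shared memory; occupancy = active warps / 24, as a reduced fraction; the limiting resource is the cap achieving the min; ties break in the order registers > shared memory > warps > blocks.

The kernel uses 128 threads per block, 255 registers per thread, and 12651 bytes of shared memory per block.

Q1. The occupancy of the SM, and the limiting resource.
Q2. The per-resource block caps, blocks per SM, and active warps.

Answer: occupancy 1, limited by registers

registers: 3 blocks
shared memory: 3 blocks
warps: 3 blocks
blocks: 32 blocks

Answer: 3 blocks, 24 active warps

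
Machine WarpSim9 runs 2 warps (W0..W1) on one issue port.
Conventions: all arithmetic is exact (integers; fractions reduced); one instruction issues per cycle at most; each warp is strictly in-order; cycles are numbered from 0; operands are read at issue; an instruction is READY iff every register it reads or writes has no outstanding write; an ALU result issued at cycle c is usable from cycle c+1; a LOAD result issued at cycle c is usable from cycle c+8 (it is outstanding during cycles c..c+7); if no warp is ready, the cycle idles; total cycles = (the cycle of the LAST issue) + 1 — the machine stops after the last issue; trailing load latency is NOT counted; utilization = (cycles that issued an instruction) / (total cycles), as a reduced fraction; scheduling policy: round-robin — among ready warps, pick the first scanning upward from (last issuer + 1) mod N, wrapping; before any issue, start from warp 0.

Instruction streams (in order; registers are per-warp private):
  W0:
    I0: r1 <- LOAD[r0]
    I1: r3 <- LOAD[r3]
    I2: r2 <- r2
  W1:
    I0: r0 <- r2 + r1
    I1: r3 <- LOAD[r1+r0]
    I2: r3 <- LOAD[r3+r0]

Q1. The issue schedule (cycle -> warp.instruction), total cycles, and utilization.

cycle 0: W0.I0
cycle 1: W1.I0
cycle 2: W0.I1
cycle 3: W1.I1
cycle 4: W0.I2
cycle 5: idle
cycle 6: idle
cycle 7: idle
cycle 8: idle
cycle 9: idle
cycle 10: idle
cycle 11: W1.I2

Answer: 12 cycles, utilization 1/2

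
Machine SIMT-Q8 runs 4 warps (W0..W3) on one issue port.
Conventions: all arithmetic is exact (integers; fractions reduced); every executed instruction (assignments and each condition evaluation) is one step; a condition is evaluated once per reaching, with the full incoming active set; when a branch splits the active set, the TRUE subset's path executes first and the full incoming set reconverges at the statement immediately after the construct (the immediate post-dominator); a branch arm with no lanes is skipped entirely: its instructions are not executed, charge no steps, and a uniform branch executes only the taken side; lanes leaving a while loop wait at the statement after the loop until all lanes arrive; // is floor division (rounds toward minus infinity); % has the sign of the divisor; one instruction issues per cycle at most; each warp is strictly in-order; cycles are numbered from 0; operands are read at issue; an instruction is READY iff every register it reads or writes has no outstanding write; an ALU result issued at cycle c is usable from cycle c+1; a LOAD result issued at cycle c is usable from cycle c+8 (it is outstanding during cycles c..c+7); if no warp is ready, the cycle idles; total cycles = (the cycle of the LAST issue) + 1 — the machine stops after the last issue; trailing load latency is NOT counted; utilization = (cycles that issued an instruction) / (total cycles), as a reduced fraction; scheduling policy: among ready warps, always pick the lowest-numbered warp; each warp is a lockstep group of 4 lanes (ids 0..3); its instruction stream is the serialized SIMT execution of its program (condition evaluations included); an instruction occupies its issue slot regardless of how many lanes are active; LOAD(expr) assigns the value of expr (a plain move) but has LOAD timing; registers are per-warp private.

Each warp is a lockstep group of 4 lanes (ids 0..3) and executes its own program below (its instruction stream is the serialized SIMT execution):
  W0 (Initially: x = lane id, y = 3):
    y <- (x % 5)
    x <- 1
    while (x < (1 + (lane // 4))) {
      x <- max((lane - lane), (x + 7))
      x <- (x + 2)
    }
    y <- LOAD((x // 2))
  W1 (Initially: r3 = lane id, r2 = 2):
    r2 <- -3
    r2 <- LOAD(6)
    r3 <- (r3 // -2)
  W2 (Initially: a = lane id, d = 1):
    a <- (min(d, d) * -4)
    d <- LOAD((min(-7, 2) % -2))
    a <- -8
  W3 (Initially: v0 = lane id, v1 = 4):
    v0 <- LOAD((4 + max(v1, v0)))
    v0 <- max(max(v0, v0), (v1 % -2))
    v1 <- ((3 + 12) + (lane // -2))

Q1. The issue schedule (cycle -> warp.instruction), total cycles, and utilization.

cycle 0: W0.I0
cycle 1: W0.I1
cycle 2: W0.I2
cycle 3: W0.I3
cycle 4: W1.I0
cycle 5: W1.I1
cycle 6: W1.I2
cycle 7: W2.I0
cycle 8: W2.I1
cycle 9: W2.I2
cycle 10: W3.I0
cycle 11: idle
cycle 12: idle
cycle 13: idle
cycle 14: idle
cycle 15: idle
cycle 16: idle
cycle 17: idle
cycle 18: W3.I1
cycle 19: W3.I2

Answer: 20 cycles, utilization 13/20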